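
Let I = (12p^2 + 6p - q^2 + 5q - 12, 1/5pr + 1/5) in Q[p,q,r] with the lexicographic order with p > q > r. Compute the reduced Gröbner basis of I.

G = {p + 1/12q^2r - 5/12qr + r + 1/2, q^2r^2 - 5qr^2 + 12r^2 + 6r - 12}

f_1 = 12p^2 + 6p - q^2 + 5q - 12, LT = p^2.
f_2 = 1/5pr + 1/5, LT = pr.

S(f_1,f_2): lcm = p^2r. S = 1/2pr - p - 1/12q^2r + 5/12qr - r.
  leading term pr: subtract (5/2)·f_2 from 1/2pr - p - 1/12q^2r + 5/12qr - r → -p - 1/12q^2r + 5/12qr - r - 1/2
  leading term p: no divisor's leading term divides it; move -p to the remainder.
  leading term q^2r: no divisor's leading term divides it; move -1/12q^2r to the remainder.
  leading term qr: no divisor's leading term divides it; move 5/12qr to the remainder.
  leading term r: no divisor's leading term divides it; move -r to the remainder.
  leading term 1: no divisor's leading term divides it; move -1/2 to the remainder.
  remainder -p - 1/12q^2r + 5/12qr - r - 1/2 ≠ 0; add g_3 = -p - 1/12q^2r + 5/12qr - r - 1/2 to the basis.

S(f_1,g_3): lcm = p^2. S = -1/12pq^2r + 5/12pqr - pr - 1/12q^2 + 5/12q - 1.
  leading term pq^2r: subtract (-5/12q^2)·f_2 from -1/12pq^2r + 5/12pqr - pr - 1/12q^2 + 5/12q - 1 → 5/12pqr - pr + 5/12q - 1
  leading term pqr: subtract (25/12q)·f_2 from 5/12pqr - pr + 5/12q - 1 → -pr - 1
  leading term pr: subtract (-5)·f_2 from -pr - 1 → 0
  remainder 0.

S(f_2,g_3): lcm = pr. S = -1/12q^2r^2 + 5/12qr^2 - r^2 - 1/2r + 1.
  leading term q^2r^2: no divisor's leading term divides it; move -1/12q^2r^2 to the remainder.
  leading term qr^2: no divisor's leading term divides it; move 5/12qr^2 to the remainder.
  leading term r^2: no divisor's leading term divides it; move -r^2 to the remainder.
  leading term r: no divisor's leading term divides it; move -1/2r to the remainder.
  leading term 1: no divisor's leading term divides it; move 1 to the remainder.
  remainder -1/12q^2r^2 + 5/12qr^2 - r^2 - 1/2r + 1 ≠ 0; add g_4 = -1/12q^2r^2 + 5/12qr^2 - r^2 - 1/2r + 1 to the basis.

S(f_1,g_4): leading monomials are coprime, so the S-polynomial reduces to 0 (Buchberger's first criterion).
S(f_2,g_4): lcm = pq^2r^2. S = 5pqr^2 - 12pr^2 - 6pr + 12p + q^2r.
  leading term pqr^2: subtract (25qr)·f_2 from 5pqr^2 - 12pr^2 - 6pr + 12p + q^2r → -12pr^2 - 6pr + 12p + q^2r - 5qr
  leading term pr^2: subtract (-60r)·f_2 from -12pr^2 - 6pr + 12p + q^2r - 5qr → -6pr + 12p + q^2r - 5qr + 12r
  leading term pr: subtract (-30)·f_2 from -6pr + 12p + q^2r - 5qr + 12r → 12p + q^2r - 5qr + 12r + 6
  leading term p: subtract (-12)·g_3 from 12p + q^2r - 5qr + 12r + 6 → 0
  remainder 0.

S(g_3,g_4): leading monomials are coprime, so the S-polynomial reduces to 0 (Buchberger's first criterion).
Every S-polynomial of the final basis reduces to 0, so we have a Gröbner basis.
Inter-reduce: drop elements whose leading term is divisible by another's, tail-reduce, and make monic.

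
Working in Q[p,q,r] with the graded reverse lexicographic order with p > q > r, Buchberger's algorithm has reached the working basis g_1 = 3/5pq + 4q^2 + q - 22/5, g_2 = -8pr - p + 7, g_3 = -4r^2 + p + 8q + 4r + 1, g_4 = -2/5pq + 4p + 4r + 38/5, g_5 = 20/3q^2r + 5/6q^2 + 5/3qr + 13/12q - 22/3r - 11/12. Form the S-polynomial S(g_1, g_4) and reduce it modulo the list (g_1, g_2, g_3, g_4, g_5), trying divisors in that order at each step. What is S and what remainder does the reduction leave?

S(g_1, g_4) = 20/3q^2 + 10p + 5/3q + 10r + 35/3; remainder on division = 20/3q^2 + 10p + 5/3q + 10r + 35/3.

lcm(LM(g_1), LM(g_4)) = pq.
S = (lcm/LT(g_1))·g_1 − (lcm/LT(g_4))·g_4 = 20/3q^2 + 10p + 5/3q + 10r + 35/3.
Reduce S modulo (g_1, g_2, g_3, g_4, g_5) in that order:
  leading term q^2: no divisor's leading term divides it; move 20/3q^2 to the remainder.
  leading term p: no divisor's leading term divides it; move 10p to the remainder.
  leading term q: no divisor's leading term divides it; move 5/3q to the remainder.
  leading term r: no divisor's leading term divides it; move 10r to the remainder.
  leading term 1: no divisor's leading term divides it; move 35/3 to the remainder.
The remainder 20/3q^2 + 10p + 5/3q + 10r + 35/3 is nonzero, so it would be added as the next basis element.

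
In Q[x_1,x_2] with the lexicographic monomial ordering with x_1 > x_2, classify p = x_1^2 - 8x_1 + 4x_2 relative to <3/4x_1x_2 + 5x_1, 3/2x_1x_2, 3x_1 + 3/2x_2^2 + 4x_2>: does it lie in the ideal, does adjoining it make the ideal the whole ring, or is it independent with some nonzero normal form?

x_1^2 - 8x_1 + 4x_2 is independent of I; its normal form modulo I is 4x_2.

First compute the reduced Gröbner basis of I by Buchberger's algorithm.
f_1 = 3/4x_1x_2 + 5x_1, LT = x_1x_2.
f_2 = 3/2x_1x_2, LT = x_1x_2.
f_3 = 3x_1 + 3/2x_2^2 + 4x_2, LT = x_1.

S(f_1,f_2): lcm = x_1x_2. S = 20/3x_1.
  leading term x_1: subtract (20/9)·f_3 from 20/3x_1 → -10/3x_2^2 - 80/9x_2
  leading term x_2^2: no divisor's leading term divides it; move -10/3x_2^2 to the remainder.
  leading term x_2: no divisor's leading term divides it; move -80/9x_2 to the remainder.
  remainder -10/3x_2^2 - 80/9x_2 ≠ 0; add h_4 = -10/3x_2^2 - 80/9x_2 to the basis.

The other S-polynomials (S(f_1,f_3), S(f_2,f_3), S(f_1,h_4), S(f_2,h_4), S(f_3,h_4)) all reduce to 0 modulo the current basis, so we have a Gröbner basis.
Inter-reduce: drop elements whose leading term is divisible by another's, tail-reduce, and make monic.
Reduced Gröbner basis: {x_1, x_2^2 + 8/3x_2}.
Label its elements g_1 = x_1, g_2 = x_2^2 + 8/3x_2.

Reduce p = x_1^2 - 8x_1 + 4x_2 modulo G:
  leading term x_1^2: subtract (x_1)·g_1 from x_1^2 - 8x_1 + 4x_2 → -8x_1 + 4x_2
  leading term x_1: subtract (-8)·g_1 from -8x_1 + 4x_2 → 4x_2
  leading term x_2: no divisor's leading term divides it; move 4x_2 to the remainder.
  normal form = 4x_2.
The normal form is nonzero, so p ∉ I. Since p minus its normal form lies in I, I + (p) = I + (r) where r = 4x_2; decide whether this ideal is the whole ring.
Run Buchberger on G together with r (pairs among the g_i already reduce to 0 since G is a Gröbner basis):
g_1 = x_1, LT = x_1.
g_2 = x_2^2 + 8/3x_2, LT = x_2^2.
r = 4x_2, LT = x_2.

The S-polynomials (S(g_1,g_2), S(g_1,r), S(g_2,r)) all reduce to 0 modulo the current basis, so we have a Gröbner basis.
Inter-reduce: drop elements whose leading term is divisible by another's, tail-reduce, and make monic.
Reduced Gröbner basis: {x_1, x_2}.
The reduced Gröbner basis of I + (p) is {x_1, x_2} ≠ {1}, a proper ideal, so the enlarged system stays consistent: p is independent of I, with normal form 4x_2.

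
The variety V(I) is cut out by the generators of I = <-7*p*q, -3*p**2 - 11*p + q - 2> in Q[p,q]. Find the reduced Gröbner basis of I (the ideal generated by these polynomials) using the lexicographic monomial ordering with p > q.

f_1 = -7*p*q, LT = p*q.
f_2 = -3*p**2 - 11*p + q - 2, LT = p**2.

S(f_1,f_2): lcm = p**2*q. S = -11/3*p*q + 1/3*q**2 - 2/3*q.
  reduce S modulo (f_1, f_2):
  remainder 1/3*q**2 - 2/3*q ≠ 0; add g_3 = 1/3*q**2 - 2/3*q to the basis.

The other S-polynomials (S(f_1,g_3), S(f_2,g_3)) all reduce to 0 modulo the current basis, so we have a Gröbner basis.

G = {p**2 + 11/3*p - 1/3*q + 2/3, p*q, q**2 - 2*q}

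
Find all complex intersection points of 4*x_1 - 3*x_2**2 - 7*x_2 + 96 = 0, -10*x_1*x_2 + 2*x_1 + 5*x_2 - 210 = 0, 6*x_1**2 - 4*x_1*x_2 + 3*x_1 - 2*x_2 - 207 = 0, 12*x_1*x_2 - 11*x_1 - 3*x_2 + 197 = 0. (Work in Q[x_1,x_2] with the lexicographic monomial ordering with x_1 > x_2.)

Compute a lex Gröbner basis by Buchberger's algorithm.
f_1 = 4*x_1 - 3*x_2**2 - 7*x_2 + 96, LT = x_1.
f_2 = -10*x_1*x_2 + 2*x_1 + 5*x_2 - 210, LT = x_1*x_2.
f_3 = 6*x_1**2 - 4*x_1*x_2 + 3*x_1 - 2*x_2 - 207, LT = x_1**2.
f_4 = 12*x_1*x_2 - 11*x_1 - 3*x_2 + 197, LT = x_1*x_2.

S(f_1,f_2): lcm = x_1*x_2. S = 1/5*x_1 - 3/4*x_2**3 - 7/4*x_2**2 + 49/2*x_2 - 21.
  reduce S modulo (f_1, f_2, f_3, f_4):
  remainder -3/4*x_2**3 - 8/5*x_2**2 + 497/20*x_2 - 129/5 ≠ 0; add h_5 = -3/4*x_2**3 - 8/5*x_2**2 + 497/20*x_2 - 129/5 to the basis.

S(f_1,f_3): lcm = x_1**2. S = -3/4*x_1*x_2**2 - 13/12*x_1*x_2 + 47/2*x_1 + 1/3*x_2 + 69/2.
  reduce S modulo (f_1, f_2, f_3, f_4, h_5):
  remainder 3413/200*x_2**2 + 1404/25*x_2 - 12442/25 ≠ 0; add h_6 = 3413/200*x_2**2 + 1404/25*x_2 - 12442/25 to the basis.

S(f_1,f_4): lcm = x_1*x_2. S = 11/12*x_1 - 3/4*x_2**3 - 7/4*x_2**2 + 97/4*x_2 - 197/12.
  reduce S modulo (f_1, f_2, f_3, f_4, h_5, h_6):
  remainder -125279/163824*x_2 + 125279/40956 ≠ 0; add h_7 = -125279/163824*x_2 + 125279/40956 to the basis.

The other S-polynomials (S(f_2,f_3), S(f_2,f_4), S(f_3,f_4), S(f_1,h_5), S(f_2,h_5), S(f_3,h_5), S(f_4,h_5), S(f_1,h_6), S(f_2,h_6), S(f_3,h_6), S(f_4,h_6), S(h_5,h_6), S(f_1,h_7), S(f_2,h_7), S(f_3,h_7), S(f_4,h_7), S(h_5,h_7), S(h_6,h_7)) all reduce to 0 modulo the current basis, so we have a Gröbner basis.
Inter-reduce: drop elements whose leading term is divisible by another's, tail-reduce, and make monic.
Reduced Gröbner basis: {x_1 + 5, x_2 - 4}.

Since the basis is lex-ordered, x_2 - 4 is univariate in x_2. Its roots are {4}. Back-substituting each root into the other basis elements fixes the other coordinates.
  x_2 = 4: the earlier basis element becomes x_1 + 5 = 0, giving x_1 = -5 — point (-5, 4).

{(-5, 4)}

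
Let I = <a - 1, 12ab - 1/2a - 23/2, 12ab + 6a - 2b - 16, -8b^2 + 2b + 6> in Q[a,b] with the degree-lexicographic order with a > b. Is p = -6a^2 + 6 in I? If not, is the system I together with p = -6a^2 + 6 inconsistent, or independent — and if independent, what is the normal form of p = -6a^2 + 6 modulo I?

-6a^2 + 6 lies in I (it reduces to 0).

First compute the reduced Gröbner basis of I by Buchberger's algorithm.
f_1 = a - 1, LT = a.
f_2 = 12ab - 1/2a - 23/2, LT = ab.
f_3 = 12ab + 6a - 2b - 16, LT = ab.
f_4 = -8b^2 + 2b + 6, LT = b^2.

S(f_1,f_2): lcm = ab. S = 1/24a - b + 23/24.
  leading term a: subtract (1/24)·f_1 from 1/24a - b + 23/24 → -b + 1
  leading term b: no divisor's leading term divides it; move -b to the remainder.
  leading term 1: no divisor's leading term divides it; move 1 to the remainder.
  remainder -b + 1 ≠ 0; add h_5 = -b + 1 to the basis.

The other S-polynomials (S(f_1,f_3), S(f_1,f_4), S(f_2,f_3), S(f_2,f_4), S(f_3,f_4), S(f_1,h_5), S(f_2,h_5), S(f_3,h_5), S(f_4,h_5)) all reduce to 0 modulo the current basis, so we have a Gröbner basis.
Inter-reduce: drop elements whose leading term is divisible by another's, tail-reduce, and make monic.
Reduced Gröbner basis: {a - 1, b - 1}.
Label its elements g_1 = a - 1, g_2 = b - 1.

Reduce p = -6a^2 + 6 modulo G:
  leading term a^2: subtract (-6a)·g_1 from -6a^2 + 6 → -6a + 6
  leading term a: subtract (-6)·g_1 from -6a + 6 → 0
  normal form = 0.
Since the normal form is 0, p ∈ I.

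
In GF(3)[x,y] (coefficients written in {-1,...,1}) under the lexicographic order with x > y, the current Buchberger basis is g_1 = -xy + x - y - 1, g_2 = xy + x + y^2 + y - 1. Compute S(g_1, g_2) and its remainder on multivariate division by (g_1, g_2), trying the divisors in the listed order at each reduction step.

S(g_1, g_2) = x - y^2 - 1; remainder on division = x - y^2 - 1.

lcm(LM(g_1), LM(g_2)) = xy.
S = (lcm/LT(g_1))·g_1 − (lcm/LT(g_2))·g_2 = x - y^2 - 1.
Reduce S modulo (g_1, g_2) in that order:
  leading term x: no divisor's leading term divides it; move x to the remainder.
  leading term y^2: no divisor's leading term divides it; move -y^2 to the remainder.
  leading term 1: no divisor's leading term divides it; move -1 to the remainder.
The remainder x - y^2 - 1 is nonzero, so it would be added as the next basis element.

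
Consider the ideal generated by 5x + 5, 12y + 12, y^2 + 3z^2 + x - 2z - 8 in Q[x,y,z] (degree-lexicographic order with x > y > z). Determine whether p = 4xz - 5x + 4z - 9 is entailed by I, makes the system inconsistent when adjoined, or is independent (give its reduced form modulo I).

Adjoining 4xz - 5x + 4z - 9 makes the ideal the whole ring: the system is inconsistent.

First compute the reduced Gröbner basis of I by Buchberger's algorithm.
f_1 = 5x + 5, LT = x.
f_2 = 12y + 12, LT = y.
f_3 = y^2 + 3z^2 + x - 2z - 8, LT = y^2.

S(f_2,f_3): lcm = y^2. S = -3z^2 - x + y + 2z + 8.
  reduce S modulo (f_1, f_2, f_3):
  remainder -3z^2 + 2z + 8 ≠ 0; add h_4 = -3z^2 + 2z + 8 to the basis.

The other S-polynomials (S(f_1,f_2), S(f_1,f_3), S(f_1,h_4), S(f_2,h_4), S(f_3,h_4)) all reduce to 0 modulo the current basis, so we have a Gröbner basis.
Inter-reduce: drop elements whose leading term is divisible by another's, tail-reduce, and make monic.
Reduced Gröbner basis: {z^2 - 2/3z - 8/3, x + 1, y + 1}.
Label its elements g_1 = z^2 - 2/3z - 8/3, g_2 = x + 1, g_3 = y + 1.

Reduce p = 4xz - 5x + 4z - 9 modulo G:
  leading term xz: subtract (4z)·g_2 from 4xz - 5x + 4z - 9 → -5x - 9
  leading term x: subtract (-5)·g_2 from -5x - 9 → -4
  leading term 1: no divisor's leading term divides it; move -4 to the remainder.
  normal form = -4.
The normal form is nonzero, so p ∉ I. Since p minus its normal form lies in I, I + (p) = I + (r) where r = -4; decide whether this ideal is the whole ring.
Here r = -4 is a nonzero constant, hence a unit: 1 ∈ I + (p), the Gröbner basis of I + (p) is {1}, and the enlarged system has no common solution — adjoining p is inconsistent.

The remainder on division by a Gröbner basis is unique — it is the normal form.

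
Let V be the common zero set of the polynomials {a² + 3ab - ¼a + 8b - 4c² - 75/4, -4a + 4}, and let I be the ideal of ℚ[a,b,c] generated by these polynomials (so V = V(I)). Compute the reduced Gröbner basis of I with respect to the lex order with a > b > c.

The reduced Gröbner basis is the canonical form of the ideal for this ordering.

f_1 = a² + 3ab - ¼a + 8b - 4c² - 75/4, LT = a².
f_2 = -4a + 4, LT = a.

S(f_1,f_2): lcm = a². S = 3ab + ¾a + 8b - 4c² - 75/4.
  leading term ab: subtract (-¾b)·f_2 from 3ab + ¾a + 8b - 4c² - 75/4 → ¾a + 11b - 4c² - 75/4
  leading term a: subtract (-3/16)·f_2 from ¾a + 11b - 4c² - 75/4 → 11b - 4c² - 18
  leading term b: no divisor's leading term divides it; move 11b to the remainder.
  leading term c²: no divisor's leading term divides it; move -4c² to the remainder.
  leading term 1: no divisor's leading term divides it; move -18 to the remainder.
  remainder 11b - 4c² - 18 ≠ 0; add g_3 = 11b - 4c² - 18 to the basis.

S(f_1,g_3): leading monomials are coprime, so the S-polynomial reduces to 0 (Buchberger's first criterion).
S(f_2,g_3): leading monomials are coprime, so the S-polynomial reduces to 0 (Buchberger's first criterion).
Every S-polynomial of the final basis reduces to 0, so we have a Gröbner basis.
Inter-reduce: drop elements whose leading term is divisible by another's, tail-reduce, and make monic.

G = {a - 1, b - 4/11c² - 18/11}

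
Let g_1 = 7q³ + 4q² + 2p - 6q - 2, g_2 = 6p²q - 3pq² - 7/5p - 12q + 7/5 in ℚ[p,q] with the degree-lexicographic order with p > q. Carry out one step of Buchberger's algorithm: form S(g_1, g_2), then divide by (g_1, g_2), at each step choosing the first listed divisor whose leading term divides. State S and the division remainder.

lcm(LM(g_1), LM(g_2)) = p²q³.
S = (lcm/LT(g_1))·g_1 − (lcm/LT(g_2))·g_2 = ½pq⁴ + 4/7p²q² + 2/7p³ - 6/7p²q + 7/30pq² + 2q³ - 2/7p² - 7/30q².
Reduce S modulo (g_1, g_2) in that order:
  leading term pq⁴: subtract (1/14pq)·g_1 from ½pq⁴ + 4/7p²q² + 2/7p³ - 6/7p²q + 7/30pq² + 2q³ - 2/7p² - 7/30q² → 4/7p²q² - 2/7pq³ + 2/7p³ - p²q + 139/210pq² + 2q³ - 2/7p² + 1/7pq - 7/30q²
  leading term p²q²: subtract (2/21q)·g_2 from 4/7p²q² - 2/7pq³ + 2/7p³ - p²q + 139/210pq² + 2q³ - 2/7p² + 1/7pq - 7/30q² → 2/7p³ - p²q + 139/210pq² + 2q³ - 2/7p² + 29/105pq + 191/210q² - 2/15q
  leading term p³: no divisor's leading term divides it; move 2/7p³ to the remainder.
  leading term p²q: subtract (-⅙)·g_2 from -p²q + 139/210pq² + 2q³ - 2/7p² + 29/105pq + 191/210q² - 2/15q → 17/105pq² + 2q³ - 2/7p² + 29/105pq + 191/210q² - 7/30p - 32/15q + 7/30
  leading term pq²: no divisor's leading term divides it; move 17/105pq² to the remainder.
  leading term q³: subtract (2/7)·g_1 from 2q³ - 2/7p² + 29/105pq + 191/210q² - 7/30p - 32/15q + 7/30 → -2/7p² + 29/105pq - 7/30q² - 169/210p - 44/105q + 169/210
  leading term p²: no divisor's leading term divides it; move -2/7p² to the remainder.
  leading term pq: no divisor's leading term divides it; move 29/105pq to the remainder.
  leading term q²: no divisor's leading term divides it; move -7/30q² to the remainder.
  leading term p: no divisor's leading term divides it; move -169/210p to the remainder.
  leading term q: no divisor's leading term divides it; move -44/105q to the remainder.
  leading term 1: no divisor's leading term divides it; move 169/210 to the remainder.
The remainder 2/7p³ + 17/105pq² - 2/7p² + 29/105pq - 7/30q² - 169/210p - 44/105q + 169/210 is nonzero, so it would be added as the next basis element.

S(g_1, g_2) = ½pq⁴ + 4/7p²q² + 2/7p³ - 6/7p²q + 7/30pq² + 2q³ - 2/7p² - 7/30q²; remainder on division = 2/7p³ + 17/105pq² - 2/7p² + 29/105pq - 7/30q² - 169/210p - 44/105q + 169/210.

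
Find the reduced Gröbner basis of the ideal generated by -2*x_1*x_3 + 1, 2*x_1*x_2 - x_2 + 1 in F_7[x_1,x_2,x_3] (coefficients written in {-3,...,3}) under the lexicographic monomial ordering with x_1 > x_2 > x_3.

G = {x_1*x_2 + 3*x_2 - 3, x_1*x_3 + 3, x_2*x_3 - x_2 - x_3}

f_1 = -2*x_1*x_3 + 1, LT = x_1*x_3.
f_2 = 2*x_1*x_2 - x_2 + 1, LT = x_1*x_2.

S(f_1,f_2): lcm = x_1*x_2*x_3. S = -3*x_2*x_3 + 3*x_2 + 3*x_3.
  leading term x_2*x_3: no divisor's leading term divides it; move -3*x_2*x_3 to the remainder.
  leading term x_2: no divisor's leading term divides it; move 3*x_2 to the remainder.
  leading term x_3: no divisor's leading term divides it; move 3*x_3 to the remainder.
  remainder -3*x_2*x_3 + 3*x_2 + 3*x_3 ≠ 0; add g_3 = -3*x_2*x_3 + 3*x_2 + 3*x_3 to the basis.

The other S-polynomials (S(f_1,g_3), S(f_2,g_3)) all reduce to 0 modulo the current basis, so we have a Gröbner basis.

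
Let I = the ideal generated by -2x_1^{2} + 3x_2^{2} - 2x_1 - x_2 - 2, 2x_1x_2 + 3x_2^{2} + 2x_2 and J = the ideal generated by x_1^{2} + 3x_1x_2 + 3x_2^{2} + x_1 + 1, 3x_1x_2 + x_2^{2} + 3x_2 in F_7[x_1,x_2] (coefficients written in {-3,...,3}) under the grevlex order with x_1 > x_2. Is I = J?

Yes, the ideals are equal.

Since reduced Gröbner bases are canonical representatives of ideals under a given ordering, it suffices to compute and compare them.
Buchberger on the first generating set:
f_1 = -2x_1^{2} + 3x_2^{2} - 2x_1 - x_2 - 2, LT = x_1^{2}.
f_2 = 2x_1x_2 + 3x_2^{2} + 2x_2, LT = x_1x_2.

S(f_1,f_2): lcm = x_1^{2}x_2. S = 2x_1x_2^{2} + 2x_2^{3} - 3x_2^{2} + x_2.
  reduce S modulo (f_1, f_2):
  remainder -x_2^{3} + 2x_2^{2} + x_2 ≠ 0; add g_3 = -x_2^{3} + 2x_2^{2} + x_2 to the basis.

The other S-polynomials (S(f_1,g_3), S(f_2,g_3)) all reduce to 0 modulo the current basis, so we have a Gröbner basis.
Inter-reduce: drop elements whose leading term is divisible by another's, tail-reduce, and make monic.
Reduced Gröbner basis: {x_2^{3} - 2x_2^{2} - x_2, x_1^{2} + 2x_2^{2} + x_1 - 3x_2 + 1, x_1x_2 - 2x_2^{2} + x_2}.

Buchberger on the second generating set:
h_1 = x_1^{2} + 3x_1x_2 + 3x_2^{2} + x_1 + 1, LT = x_1^{2}.
h_2 = 3x_1x_2 + x_2^{2} + 3x_2, LT = x_1x_2.

S(h_1,h_2): lcm = x_1^{2}x_2. S = -2x_1x_2^{2} + 3x_2^{3} + x_2.
  reduce S modulo (h_1, h_2):
  remainder -x_2^{3} + 2x_2^{2} + x_2 ≠ 0; add k_3 = -x_2^{3} + 2x_2^{2} + x_2 to the basis.

The other S-polynomials (S(h_1,k_3), S(h_2,k_3)) all reduce to 0 modulo the current basis, so we have a Gröbner basis.
Inter-reduce: drop elements whose leading term is divisible by another's, tail-reduce, and make monic.
Reduced Gröbner basis: {x_2^{3} - 2x_2^{2} - x_2, x_1^{2} + 2x_2^{2} + x_1 - 3x_2 + 1, x_1x_2 - 2x_2^{2} + x_2}.

These coincide, so the ideals are equal.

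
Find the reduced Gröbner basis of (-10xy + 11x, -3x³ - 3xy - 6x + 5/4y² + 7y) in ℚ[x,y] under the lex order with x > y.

G = {x³ + 31/10x - 5/12y² - 7/3y, xy - 11/10x, y³ + 9/2y² - 154/25y}

f_1 = -10xy + 11x, LT = xy.
f_2 = -3x³ - 3xy - 6x + 5/4y² + 7y, LT = x³.

S(f_1,f_2): lcm = x³y. S = -11/10x³ - xy² - 2xy + 5/12y³ + 7/3y².
  leading term x³: subtract (11/30)·f_2 from -11/10x³ - xy² - 2xy + 5/12y³ + 7/3y² → -xy² - 9/10xy + 11/5x + 5/12y³ + 15/8y² - 77/30y
  leading term xy²: subtract (1/10y)·f_1 from -xy² - 9/10xy + 11/5x + 5/12y³ + 15/8y² - 77/30y → -2xy + 11/5x + 5/12y³ + 15/8y² - 77/30y
  leading term xy: subtract (⅕)·f_1 from -2xy + 11/5x + 5/12y³ + 15/8y² - 77/30y → 5/12y³ + 15/8y² - 77/30y
  leading term y³: no divisor's leading term divides it; move 5/12y³ to the remainder.
  leading term y²: no divisor's leading term divides it; move 15/8y² to the remainder.
  leading term y: no divisor's leading term divides it; move -77/30y to the remainder.
  remainder 5/12y³ + 15/8y² - 77/30y ≠ 0; add g_3 = 5/12y³ + 15/8y² - 77/30y to the basis.

The other S-polynomials (S(f_1,g_3), S(f_2,g_3)) all reduce to 0 modulo the current basis, so we have a Gröbner basis.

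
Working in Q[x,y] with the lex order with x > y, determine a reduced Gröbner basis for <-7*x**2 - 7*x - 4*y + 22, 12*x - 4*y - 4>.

G = {x - 1/3*y - 1/3, y**2 + 71/7*y - 170/7}

f_1 = -7*x**2 - 7*x - 4*y + 22, LT = x**2.
f_2 = 12*x - 4*y - 4, LT = x.

S(f_1,f_2): lcm = x**2. S = 1/3*x*y + 4/3*x + 4/7*y - 22/7.
  leading term x*y: subtract (1/36*y)·f_2 from 1/3*x*y + 4/3*x + 4/7*y - 22/7 → 4/3*x + 1/9*y**2 + 43/63*y - 22/7
  leading term x: subtract (1/9)·f_2 from 4/3*x + 1/9*y**2 + 43/63*y - 22/7 → 1/9*y**2 + 71/63*y - 170/63
  leading term y**2: no divisor's leading term divides it; move 1/9*y**2 to the remainder.
  leading term y: no divisor's leading term divides it; move 71/63*y to the remainder.
  leading term 1: no divisor's leading term divides it; move -170/63 to the remainder.
  remainder 1/9*y**2 + 71/63*y - 170/63 ≠ 0; add g_3 = 1/9*y**2 + 71/63*y - 170/63 to the basis.

The other S-polynomials (S(f_1,g_3), S(f_2,g_3)) all reduce to 0 modulo the current basis, so we have a Gröbner basis.
Inter-reduce: drop elements whose leading term is divisible by another's, tail-reduce, and make monic.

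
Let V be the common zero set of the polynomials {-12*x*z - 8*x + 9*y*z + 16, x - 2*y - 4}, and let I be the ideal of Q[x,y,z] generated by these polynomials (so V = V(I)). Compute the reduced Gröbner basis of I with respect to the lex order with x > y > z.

G = {x - 2*y - 4, y*z + 16/15*y + 16/5*z + 16/15}

Buchberger's algorithm terminates because the ascending chain of leading-term ideals stabilizes.

f_1 = -12*x*z - 8*x + 9*y*z + 16, LT = x*z.
f_2 = x - 2*y - 4, LT = x.

S(f_1,f_2): lcm = x*z. S = 2/3*x + 5/4*y*z + 4*z - 4/3.
  leading term x: subtract (2/3)·f_2 from 2/3*x + 5/4*y*z + 4*z - 4/3 → 5/4*y*z + 4/3*y + 4*z + 4/3
  leading term y*z: no divisor's leading term divides it; move 5/4*y*z to the remainder.
  leading term y: no divisor's leading term divides it; move 4/3*y to the remainder.
  leading term z: no divisor's leading term divides it; move 4*z to the remainder.
  leading term 1: no divisor's leading term divides it; move 4/3 to the remainder.
  remainder 5/4*y*z + 4/3*y + 4*z + 4/3 ≠ 0; add g_3 = 5/4*y*z + 4/3*y + 4*z + 4/3 to the basis.

The other S-polynomials (S(f_1,g_3), S(f_2,g_3)) all reduce to 0 modulo the current basis, so we have a Gröbner basis.
Inter-reduce: drop elements whose leading term is divisible by another's, tail-reduce, and make monic.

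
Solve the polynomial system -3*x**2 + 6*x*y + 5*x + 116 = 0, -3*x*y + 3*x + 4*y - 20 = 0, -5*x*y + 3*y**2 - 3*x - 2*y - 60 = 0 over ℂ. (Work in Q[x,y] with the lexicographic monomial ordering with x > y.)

{(-4, 2)}

Compute a lex Gröbner basis by Buchberger's algorithm.
f_1 = -3*x**2 + 6*x*y + 5*x + 116, LT = x**2.
f_2 = -3*x*y + 3*x + 4*y - 20, LT = x*y.
f_3 = -5*x*y - 3*x + 3*y**2 - 2*y - 60, LT = x*y.

S(f_1,f_2): lcm = x**2*y. S = x**2 - 2*x*y**2 - 1/3*x*y - 20/3*x - 116/3*y.
  leading term x**2: subtract (-1/3)·f_1 from x**2 - 2*x*y**2 - 1/3*x*y - 20/3*x - 116/3*y → -2*x*y**2 + 5/3*x*y - 5*x - 116/3*y + 116/3
  leading term x*y**2: subtract (2/3*y)·f_2 from -2*x*y**2 + 5/3*x*y - 5*x - 116/3*y + 116/3 → -1/3*x*y - 5*x - 8/3*y**2 - 76/3*y + 116/3
  leading term x*y: subtract (1/9)·f_2 from -1/3*x*y - 5*x - 8/3*y**2 - 76/3*y + 116/3 → -16/3*x - 8/3*y**2 - 232/9*y + 368/9
  leading term x: no divisor's leading term divides it; move -16/3*x to the remainder.
  leading term y**2: no divisor's leading term divides it; move -8/3*y**2 to the remainder.
  leading term y: no divisor's leading term divides it; move -232/9*y to the remainder.
  leading term 1: no divisor's leading term divides it; move 368/9 to the remainder.
  remainder -16/3*x - 8/3*y**2 - 232/9*y + 368/9 ≠ 0; add h_4 = -16/3*x - 8/3*y**2 - 232/9*y + 368/9 to the basis.

S(f_1,f_3): lcm = x**2*y. S = -3/5*x**2 - 7/5*x*y**2 - 31/15*x*y - 12*x - 116/3*y.
  leading term x**2: subtract (1/5)·f_1 from -3/5*x**2 - 7/5*x*y**2 - 31/15*x*y - 12*x - 116/3*y → -7/5*x*y**2 - 49/15*x*y - 13*x - 116/3*y - 116/5
  leading term x*y**2: subtract (7/15*y)·f_2 from -7/5*x*y**2 - 49/15*x*y - 13*x - 116/3*y - 116/5 → -14/3*x*y - 13*x - 28/15*y**2 - 88/3*y - 116/5
  leading term x*y: subtract (14/9)·f_2 from -14/3*x*y - 13*x - 28/15*y**2 - 88/3*y - 116/5 → -53/3*x - 28/15*y**2 - 320/9*y + 356/45
  leading term x: subtract (53/16)·h_4 from -53/3*x - 28/15*y**2 - 320/9*y + 356/45 → 209/30*y**2 + 299/6*y - 1913/15
  leading term y**2: no divisor's leading term divides it; move 209/30*y**2 to the remainder.
  leading term y: no divisor's leading term divides it; move 299/6*y to the remainder.
  leading term 1: no divisor's leading term divides it; move -1913/15 to the remainder.
  remainder 209/30*y**2 + 299/6*y - 1913/15 ≠ 0; add h_5 = 209/30*y**2 + 299/6*y - 1913/15 to the basis.

S(f_2,f_3): lcm = x*y. S = -8/5*x + 3/5*y**2 - 26/15*y - 16/3.
  leading term x: subtract (3/10)·h_4 from -8/5*x + 3/5*y**2 - 26/15*y - 16/3 → 7/5*y**2 + 6*y - 88/5
  leading term y**2: subtract (42/209)·h_5 from 7/5*y**2 + 6*y - 88/5 → -839/209*y + 1678/209
  leading term y: no divisor's leading term divides it; move -839/209*y to the remainder.
  leading term 1: no divisor's leading term divides it; move 1678/209 to the remainder.
  remainder -839/209*y + 1678/209 ≠ 0; add h_6 = -839/209*y + 1678/209 to the basis.

The other S-polynomials (S(f_1,h_4), S(f_2,h_4), S(f_3,h_4), S(f_1,h_5), S(f_2,h_5), S(f_3,h_5), S(h_4,h_5), S(f_1,h_6), S(f_2,h_6), S(f_3,h_6), S(h_4,h_6), S(h_5,h_6)) all reduce to 0 modulo the current basis, so we have a Gröbner basis.
Inter-reduce: drop elements whose leading term is divisible by another's, tail-reduce, and make monic.
Reduced Gröbner basis: {x + 4, y - 2}.

Elimination: the polynomial y - 2 lies in the elimination ideal for y, so y ∈ {2}. For each such y, the remaining basis elements (now univariate) give the rest of the solution.
  y = 2: the earlier basis element becomes x + 4 = 0, giving x = -4 — point (-4, 2).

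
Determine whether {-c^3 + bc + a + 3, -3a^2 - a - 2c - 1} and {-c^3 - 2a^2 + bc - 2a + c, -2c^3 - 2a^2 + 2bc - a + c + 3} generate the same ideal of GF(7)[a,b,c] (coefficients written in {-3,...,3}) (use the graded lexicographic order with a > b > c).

Since reduced Gröbner bases are canonical representatives of ideals under a given ordering, it suffices to compute and compare them.
Buchberger on the first generating set:
f_1 = -c^3 + bc + a + 3, LT = c^3.
f_2 = -3a^2 - a - 2c - 1, LT = a^2.

The S-polynomials (S(f_1,f_2)) all reduce to 0 modulo the current basis, so we have a Gröbner basis.
Inter-reduce: drop elements whose leading term is divisible by another's, tail-reduce, and make monic.
Reduced Gröbner basis: {c^3 - bc - a - 3, a^2 - 2a + 3c - 2}.

Buchberger on the second generating set:
h_1 = -c^3 - 2a^2 + bc - 2a + c, LT = c^3.
h_2 = -2c^3 - 2a^2 + 2bc - a + c + 3, LT = c^3.

S(h_1,h_2): lcm = c^3. S = a^2 - 2a + 3c - 2.
  leading term a^2: no divisor's leading term divides it; move a^2 to the remainder.
  leading term a: no divisor's leading term divides it; move -2a to the remainder.
  leading term c: no divisor's leading term divides it; move 3c to the remainder.
  leading term 1: no divisor's leading term divides it; move -2 to the remainder.
  remainder a^2 - 2a + 3c - 2 ≠ 0; add k_3 = a^2 - 2a + 3c - 2 to the basis.

The other S-polynomials (S(h_1,k_3), S(h_2,k_3)) all reduce to 0 modulo the current basis, so we have a Gröbner basis.
Inter-reduce: drop elements whose leading term is divisible by another's, tail-reduce, and make monic.
Reduced Gröbner basis: {c^3 - bc - a - 3, a^2 - 2a + 3c - 2}.

The two bases agree; hence the ideals are identical.

Yes, the ideals are equal.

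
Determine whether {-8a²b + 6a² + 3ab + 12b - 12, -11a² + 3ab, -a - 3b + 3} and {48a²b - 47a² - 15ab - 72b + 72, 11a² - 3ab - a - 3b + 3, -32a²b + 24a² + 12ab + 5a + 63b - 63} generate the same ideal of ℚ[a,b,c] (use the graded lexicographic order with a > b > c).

Yes, the ideals are equal.

For a fixed monomial order, each ideal has a unique reduced Gröbner basis; comparing bases decides equality.
Buchberger on the first generating set:
f_1 = -8a²b + 6a² + 3ab + 12b - 12, LT = a²b.
f_2 = -11a² + 3ab, LT = a².
f_3 = -a - 3b + 3, LT = a.

S(f_1,f_2): lcm = a²b. S = 3/11ab² - ¾a² - ⅜ab - 3/2b + 3/2.
  leading term ab²: subtract (-3/11b²)·f_3 from 3/11ab² - ¾a² - ⅜ab - 3/2b + 3/2 → -9/11b³ - ¾a² - ⅜ab + 9/11b² - 3/2b + 3/2
  leading term b³: no divisor's leading term divides it; move -9/11b³ to the remainder.
  leading term a²: subtract (3/44)·f_2 from -¾a² - ⅜ab + 9/11b² - 3/2b + 3/2 → -51/88ab + 9/11b² - 3/2b + 3/2
  leading term ab: subtract (51/88b)·f_3 from -51/88ab + 9/11b² - 3/2b + 3/2 → 225/88b² - 285/88b + 3/2
  leading term b²: no divisor's leading term divides it; move 225/88b² to the remainder.
  leading term b: no divisor's leading term divides it; move -285/88b to the remainder.
  leading term 1: no divisor's leading term divides it; move 3/2 to the remainder.
  remainder -9/11b³ + 225/88b² - 285/88b + 3/2 ≠ 0; add g_4 = -9/11b³ + 225/88b² - 285/88b + 3/2 to the basis.

S(f_1,f_3): lcm = a²b. S = -3ab² - ¾a² + 21/8ab - 3/2b + 3/2.
  leading term ab²: subtract (3b²)·f_3 from -3ab² - ¾a² + 21/8ab - 3/2b + 3/2 → 9b³ - ¾a² + 21/8ab - 9b² - 3/2b + 3/2
  leading term b³: subtract (-11)·g_4 from 9b³ - ¾a² + 21/8ab - 9b² - 3/2b + 3/2 → -¾a² + 21/8ab + 153/8b² - 297/8b + 18
  leading term a²: subtract (3/44)·f_2 from -¾a² + 21/8ab + 153/8b² - 297/8b + 18 → 213/88ab + 153/8b² - 297/8b + 18
  leading term ab: subtract (-213/88b)·f_3 from 213/88ab + 153/8b² - 297/8b + 18 → 261/22b² - 657/22b + 18
  leading term b²: no divisor's leading term divides it; move 261/22b² to the remainder.
  leading term b: no divisor's leading term divides it; move -657/22b to the remainder.
  leading term 1: no divisor's leading term divides it; move 18 to the remainder.
  remainder 261/22b² - 657/22b + 18 ≠ 0; add g_5 = 261/22b² - 657/22b + 18 to the basis.

S(f_2,f_3): lcm = a². S = -36/11ab + 3a.
  leading term ab: subtract (36/11b)·f_3 from -36/11ab + 3a → 108/11b² + 3a - 108/11b
  leading term b²: subtract (24/29)·g_5 from 108/11b² + 3a - 108/11b → 3a + 432/29b - 432/29
  leading term a: subtract (-3)·f_3 from 3a + 432/29b - 432/29 → 171/29b - 171/29
  leading term b: no divisor's leading term divides it; move 171/29b to the remainder.
  leading term 1: no divisor's leading term divides it; move -171/29 to the remainder.
  remainder 171/29b - 171/29 ≠ 0; add g_6 = 171/29b - 171/29 to the basis.

The other S-polynomials (S(f_1,g_4), S(f_2,g_4), S(f_3,g_4), S(f_1,g_5), S(f_2,g_5), S(f_3,g_5), S(g_4,g_5), S(f_1,g_6), S(f_2,g_6), S(f_3,g_6), S(g_4,g_6), S(g_5,g_6)) all reduce to 0 modulo the current basis, so we have a Gröbner basis.
Inter-reduce: drop elements whose leading term is divisible by another's, tail-reduce, and make monic.
Reduced Gröbner basis: {a, b - 1}.

Buchberger on the second generating set:
h_1 = 48a²b - 47a² - 15ab - 72b + 72, LT = a²b.
h_2 = 11a² - 3ab - a - 3b + 3, LT = a².
h_3 = -32a²b + 24a² + 12ab + 5a + 63b - 63, LT = a²b.

S(h_1,h_2): lcm = a²b. S = 3/11ab² - 47/48a² - 39/176ab + 3/11b² - 39/22b + 3/2.
  leading term ab²: no divisor's leading term divides it; move 3/11ab² to the remainder.
  leading term a²: subtract (-47/528)·h_2 from -47/48a² - 39/176ab + 3/11b² - 39/22b + 3/2 → -43/88ab + 3/11b² - 47/528a - 359/176b + 311/176
  leading term ab: no divisor's leading term divides it; move -43/88ab to the remainder.
  leading term b²: no divisor's leading term divides it; move 3/11b² to the remainder.
  leading term a: no divisor's leading term divides it; move -47/528a to the remainder.
  leading term b: no divisor's leading term divides it; move -359/176b to the remainder.
  leading term 1: no divisor's leading term divides it; move 311/176 to the remainder.
  remainder 3/11ab² - 43/88ab + 3/11b² - 47/528a - 359/176b + 311/176 ≠ 0; add k_4 = 3/11ab² - 43/88ab + 3/11b² - 47/528a - 359/176b + 311/176 to the basis.

S(h_1,h_3): lcm = a²b. S = -11/48a² + 1/16ab + 5/32a + 15/32b - 15/32.
  leading term a²: subtract (-1/48)·h_2 from -11/48a² + 1/16ab + 5/32a + 15/32b - 15/32 → 13/96a + 13/32b - 13/32
  leading term a: no divisor's leading term divides it; move 13/96a to the remainder.
  leading term b: no divisor's leading term divides it; move 13/32b to the remainder.
  leading term 1: no divisor's leading term divides it; move -13/32 to the remainder.
  remainder 13/96a + 13/32b - 13/32 ≠ 0; add k_5 = 13/96a + 13/32b - 13/32 to the basis.

S(h_1,k_4): lcm = a²b². S = 13/16a²b - 21/16ab² + 47/144a² + 359/48ab - 3/2b² - 311/48a + 3/2b.
  leading term a²b: subtract (13/768)·h_1 from 13/16a²b - 21/16ab² + 47/144a² + 359/48ab - 3/2b² - 311/48a + 3/2b → -21/16ab² + 2585/2304a² + 5939/768ab - 3/2b² - 311/48a + 87/32b - 39/32
  leading term ab²: subtract (-77/16)·k_4 from -21/16ab² + 2585/2304a² + 5939/768ab - 3/2b² - 311/48a + 87/32b - 39/32 → 2585/2304a² + 4133/768ab - 3/16b² - 5305/768a - 1817/256b + 1865/256
  leading term a²: subtract (235/2304)·h_2 from 2585/2304a² + 4133/768ab - 3/16b² - 5305/768a - 1817/256b + 1865/256 → 91/16ab - 3/16b² - 245/36a - 163/24b + 335/48
  leading term ab: subtract (42b)·k_5 from 91/16ab - 3/16b² - 245/36a - 163/24b + 335/48 → -69/4b² - 245/36a + 493/48b + 335/48
  leading term b²: no divisor's leading term divides it; move -69/4b² to the remainder.
  leading term a: subtract (-1960/39)·k_5 from -245/36a + 493/48b + 335/48 → 491/16b - 215/16
  leading term b: no divisor's leading term divides it; move 491/16b to the remainder.
  leading term 1: no divisor's leading term divides it; move -215/16 to the remainder.
  remainder -69/4b² + 491/16b - 215/16 ≠ 0; add k_6 = -69/4b² + 491/16b - 215/16 to the basis.

S(h_1,k_5): lcm = a²b. S = -3ab² - 47/48a² + 43/16ab - 3/2b + 3/2.
  leading term ab²: subtract (-11)·k_4 from -3ab² - 47/48a² + 43/16ab - 3/2b + 3/2 → -47/48a² - 43/16ab + 3b² - 47/48a - 383/16b + 335/16
  leading term a²: subtract (-47/528)·h_2 from -47/48a² - 43/16ab + 3b² - 47/48a - 383/16b + 335/16 → -65/22ab + 3b² - 47/44a - 1065/44b + 933/44
  leading term ab: subtract (-240/11b)·k_5 from -65/22ab + 3b² - 47/44a - 1065/44b + 933/44 → 261/22b² - 47/44a - 1455/44b + 933/44
  leading term b²: subtract (-174/253)·k_6 from 261/22b² - 47/44a - 1455/44b + 933/44 → -47/44a - 24213/2024b + 24213/2024
  leading term a: subtract (-1128/143)·k_5 from -47/44a - 24213/2024b + 24213/2024 → -17727/2024b + 17727/2024
  leading term b: no divisor's leading term divides it; move -17727/2024b to the remainder.
  leading term 1: no divisor's leading term divides it; move 17727/2024 to the remainder.
  remainder -17727/2024b + 17727/2024 ≠ 0; add k_7 = -17727/2024b + 17727/2024 to the basis.

The other S-polynomials (S(h_2,h_3), S(h_2,k_4), S(h_3,k_4), S(h_2,k_5), S(h_3,k_5), S(k_4,k_5), S(h_1,k_6), S(h_2,k_6), S(h_3,k_6), S(k_4,k_6), S(k_5,k_6), S(h_1,k_7), S(h_2,k_7), S(h_3,k_7), S(k_4,k_7), S(k_5,k_7), S(k_6,k_7)) all reduce to 0 modulo the current basis, so we have a Gröbner basis.
Inter-reduce: drop elements whose leading term is divisible by another's, tail-reduce, and make monic.
Reduced Gröbner basis: {a, b - 1}.

The two bases agree; hence the ideals are identical.
The same test decides containment: I ⊆ J iff every generator of I reduces to 0 modulo a Gröbner basis of J.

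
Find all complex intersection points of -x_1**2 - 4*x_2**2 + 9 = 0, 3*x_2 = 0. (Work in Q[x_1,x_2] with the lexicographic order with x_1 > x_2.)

Compute a lex Gröbner basis by Buchberger's algorithm.
f_1 = -x_1**2 - 4*x_2**2 + 9, LT = x_1**2.
f_2 = 3*x_2, LT = x_2.

The S-polynomials (S(f_1,f_2)) all reduce to 0 modulo the current basis, so we have a Gröbner basis.
Inter-reduce: drop elements whose leading term is divisible by another's, tail-reduce, and make monic.
Reduced Gröbner basis: {x_1**2 - 9, x_2}.

From the last basis element, x_2 = 0, so x_2 takes values in {0}. Each choice, substituted upward through the basis, yields the corresponding point(s) of the solution set.
  x_2 = 0: the earlier basis element becomes x_1**2 - 9 = 0, giving x_1 = -3, 3 — points (-3, 0), (3, 0).

{(-3, 0), (3, 0)}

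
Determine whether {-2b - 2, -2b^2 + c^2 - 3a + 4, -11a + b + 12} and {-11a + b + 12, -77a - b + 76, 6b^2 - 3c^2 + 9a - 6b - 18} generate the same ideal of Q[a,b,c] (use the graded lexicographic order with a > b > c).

Yes, the ideals are equal.

Since reduced Gröbner bases are canonical representatives of ideals under a given ordering, it suffices to compute and compare them.
Buchberger on the first generating set:
f_1 = -2b - 2, LT = b.
f_2 = -2b^2 + c^2 - 3a + 4, LT = b^2.
f_3 = -11a + b + 12, LT = a.

S(f_1,f_2): lcm = b^2. S = 1/2c^2 - 3/2a + b + 2.
  leading term c^2: no divisor's leading term divides it; move 1/2c^2 to the remainder.
  leading term a: subtract (3/22)·f_3 from -3/2a + b + 2 → 19/22b + 4/11
  leading term b: subtract (-19/44)·f_1 from 19/22b + 4/11 → -1/2
  leading term 1: no divisor's leading term divides it; move -1/2 to the remainder.
  remainder 1/2c^2 - 1/2 ≠ 0; add g_4 = 1/2c^2 - 1/2 to the basis.

The other S-polynomials (S(f_1,f_3), S(f_2,f_3), S(f_1,g_4), S(f_2,g_4), S(f_3,g_4)) all reduce to 0 modulo the current basis, so we have a Gröbner basis.
Inter-reduce: drop elements whose leading term is divisible by another's, tail-reduce, and make monic.
Reduced Gröbner basis: {c^2 - 1, a - 1, b + 1}.

Buchberger on the second generating set:
h_1 = -11a + b + 12, LT = a.
h_2 = -77a - b + 76, LT = a.
h_3 = 6b^2 - 3c^2 + 9a - 6b - 18, LT = b^2.

S(h_1,h_2): lcm = a. S = -8/77b - 8/77.
  leading term b: no divisor's leading term divides it; move -8/77b to the remainder.
  leading term 1: no divisor's leading term divides it; move -8/77 to the remainder.
  remainder -8/77b - 8/77 ≠ 0; add k_4 = -8/77b - 8/77 to the basis.

S(h_3,k_4): lcm = b^2. S = -1/2c^2 + 3/2a - 2b - 3.
  leading term c^2: no divisor's leading term divides it; move -1/2c^2 to the remainder.
  leading term a: subtract (-3/22)·h_1 from 3/2a - 2b - 3 → -41/22b - 15/11
  leading term b: subtract (287/16)·k_4 from -41/22b - 15/11 → 1/2
  leading term 1: no divisor's leading term divides it; move 1/2 to the remainder.
  remainder -1/2c^2 + 1/2 ≠ 0; add k_5 = -1/2c^2 + 1/2 to the basis.

The other S-polynomials (S(h_1,h_3), S(h_2,h_3), S(h_1,k_4), S(h_2,k_4), S(h_1,k_5), S(h_2,k_5), S(h_3,k_5), S(k_4,k_5)) all reduce to 0 modulo the current basis, so we have a Gröbner basis.
Inter-reduce: drop elements whose leading term is divisible by another's, tail-reduce, and make monic.
Reduced Gröbner basis: {c^2 - 1, a - 1, b + 1}.

The two bases agree; hence the ideals are identical.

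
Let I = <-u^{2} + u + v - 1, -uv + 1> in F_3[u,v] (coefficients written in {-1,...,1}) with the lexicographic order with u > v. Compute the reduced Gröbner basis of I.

G = {u - v^{2} + v - 1, v^{3} - v^{2} + v - 1}

Buchberger's algorithm terminates because the ascending chain of leading-term ideals stabilizes.

f_1 = -u^{2} + u + v - 1, LT = u^{2}.
f_2 = -uv + 1, LT = uv.

S(f_1,f_2): lcm = u^{2}v. S = -uv + u - v^{2} + v.
  leading term uv: subtract (1)·f_2 from -uv + u - v^{2} + v → u - v^{2} + v - 1
  leading term u: no divisor's leading term divides it; move u to the remainder.
  leading term v^{2}: no divisor's leading term divides it; move -v^{2} to the remainder.
  leading term v: no divisor's leading term divides it; move v to the remainder.
  leading term 1: no divisor's leading term divides it; move -1 to the remainder.
  remainder u - v^{2} + v - 1 ≠ 0; add g_3 = u - v^{2} + v - 1 to the basis.

S(f_2,g_3): lcm = uv. S = v^{3} - v^{2} + v - 1.
  leading term v^{3}: no divisor's leading term divides it; move v^{3} to the remainder.
  leading term v^{2}: no divisor's leading term divides it; move -v^{2} to the remainder.
  leading term v: no divisor's leading term divides it; move v to the remainder.
  leading term 1: no divisor's leading term divides it; move -1 to the remainder.
  remainder v^{3} - v^{2} + v - 1 ≠ 0; add g_4 = v^{3} - v^{2} + v - 1 to the basis.

The other S-polynomials (S(f_1,g_3), S(f_1,g_4), S(f_2,g_4), S(g_3,g_4)) all reduce to 0 modulo the current basis, so we have a Gröbner basis.
Inter-reduce: drop elements whose leading term is divisible by another's, tail-reduce, and make monic.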